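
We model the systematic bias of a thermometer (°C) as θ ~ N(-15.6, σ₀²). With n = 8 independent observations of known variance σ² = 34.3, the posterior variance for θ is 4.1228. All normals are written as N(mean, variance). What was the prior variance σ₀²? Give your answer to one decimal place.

σ₀² = 107.3

For the Normal–Normal model with known σ², precisions add: τ_n = τ₀ + n/σ².
So 1/σ₀² = 1/4.1228 − 8/34.3 = 0.242554 − 0.233236 = 0.009318.
Hence σ₀² = 1/0.009318 ≈ 107.3.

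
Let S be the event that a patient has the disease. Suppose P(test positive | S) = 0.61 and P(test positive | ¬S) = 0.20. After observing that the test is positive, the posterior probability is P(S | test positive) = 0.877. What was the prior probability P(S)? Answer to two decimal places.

P(S) = 0.70

In odds form, posterior odds = prior odds × likelihood ratio, so prior odds = posterior odds ÷ LR.
Posterior odds = 0.877/(1−0.877) = 7.1301. LR = 0.61/0.20 = 3.0500.
Prior odds = 7.1301/3.0500 = 2.3377, so P(S) = 2.3377/(1+2.3377) ≈ 0.70.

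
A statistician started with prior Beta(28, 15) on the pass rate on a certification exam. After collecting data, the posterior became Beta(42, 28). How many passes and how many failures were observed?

Under Beta–binomial conjugacy the posterior parameters are (a+s, b+f).
So s = 42 − 28 = 14 and f = 28 − 15 = 13.

14 passes and 13 failures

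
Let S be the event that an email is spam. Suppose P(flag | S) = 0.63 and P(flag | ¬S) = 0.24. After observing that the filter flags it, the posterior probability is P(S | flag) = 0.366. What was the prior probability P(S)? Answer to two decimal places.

Bayes' rule in odds form gives O(S|E) = O(S)·[P(E|S)/P(E|¬S)], hence O(S) = O(S|E)/LR.
Posterior odds = 0.366/(1−0.366) = 0.5773. LR = 0.63/0.24 = 2.6250.
Prior odds = 0.5773/2.6250 = 0.2199, so P(S) = 0.2199/(1+0.2199) ≈ 0.18.

P(S) = 0.18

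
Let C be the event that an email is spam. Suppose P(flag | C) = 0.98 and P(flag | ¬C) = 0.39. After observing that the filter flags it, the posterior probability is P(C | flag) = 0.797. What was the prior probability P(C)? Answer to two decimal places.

Bayes' rule in odds form gives O(C|E) = O(C)·[P(E|C)/P(E|¬C)], hence O(C) = O(C|E)/LR.
Posterior odds = 0.797/(1−0.797) = 3.9261. LR = 0.98/0.39 = 2.5128.
Prior odds = 3.9261/2.5128 = 1.5624, so P(C) = 1.5624/(1+1.5624) ≈ 0.61.

P(C) = 0.61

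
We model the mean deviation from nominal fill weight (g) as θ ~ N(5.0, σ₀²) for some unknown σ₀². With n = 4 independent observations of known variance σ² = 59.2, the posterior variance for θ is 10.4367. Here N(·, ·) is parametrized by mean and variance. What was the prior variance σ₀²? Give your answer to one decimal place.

Posterior precision equals prior precision plus data precision: 1/σ_n² = 1/σ₀² + n/σ².
So 1/σ₀² = 1/10.4367 − 4/59.2 = 0.095816 − 0.067568 = 0.028248.
Hence σ₀² = 1/0.028248 ≈ 35.4.

σ₀² = 35.4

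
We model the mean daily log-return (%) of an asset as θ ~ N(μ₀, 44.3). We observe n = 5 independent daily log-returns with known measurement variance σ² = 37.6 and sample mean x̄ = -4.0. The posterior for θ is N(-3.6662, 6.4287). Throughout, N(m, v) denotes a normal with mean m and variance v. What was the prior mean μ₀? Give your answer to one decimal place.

The posterior mean is a precision-weighted average: μ_n = (τ₀μ₀ + τ_data·x̄)/(τ₀+τ_data), with τ₀=1/σ₀² and τ_data=n/σ².
Here τ₀ = 1/44.3 = 0.022573 and τ_data = 5/37.6 = 0.132979, so τ_n = 0.155552.
Rearranging for μ₀: μ₀ = (μ_n·τ_n − τ_data·x̄)/τ₀ = (-3.6662·0.155552 − 0.132979·-4.0) / 0.022573 = -0.038369/0.022573 ≈ -1.7.

μ₀ = -1.7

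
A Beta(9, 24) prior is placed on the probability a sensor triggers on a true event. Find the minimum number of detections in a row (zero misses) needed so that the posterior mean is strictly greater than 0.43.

After k detections and 0 misses the posterior is Beta(9+k, 24), with mean (9+k)/(9+24+k).
Set (9+k)/(33+k) > 0.43 and solve: k > (0.43·33 − 9)/(1 − 0.43) = 9.105.
The smallest integer exceeding 9.105 is 10.

k = 10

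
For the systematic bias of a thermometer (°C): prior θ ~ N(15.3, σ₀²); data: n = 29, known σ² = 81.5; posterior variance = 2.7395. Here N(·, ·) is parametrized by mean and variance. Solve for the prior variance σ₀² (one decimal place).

σ₀² = 108.7

Posterior precision equals prior precision plus data precision: 1/σ_n² = 1/σ₀² + n/σ².
So 1/σ₀² = 1/2.7395 − 29/81.5 = 0.365030 − 0.355828 = 0.009202.
Hence σ₀² = 1/0.009202 ≈ 108.7.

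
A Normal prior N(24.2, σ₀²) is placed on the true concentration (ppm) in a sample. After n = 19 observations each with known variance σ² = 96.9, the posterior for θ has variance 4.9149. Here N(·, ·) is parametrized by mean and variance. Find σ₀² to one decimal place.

For the Normal–Normal model with known σ², precisions add: τ_n = τ₀ + n/σ².
So 1/σ₀² = 1/4.9149 − 19/96.9 = 0.203463 − 0.196078 = 0.007385.
Hence σ₀² = 1/0.007385 ≈ 135.4.

σ₀² = 135.4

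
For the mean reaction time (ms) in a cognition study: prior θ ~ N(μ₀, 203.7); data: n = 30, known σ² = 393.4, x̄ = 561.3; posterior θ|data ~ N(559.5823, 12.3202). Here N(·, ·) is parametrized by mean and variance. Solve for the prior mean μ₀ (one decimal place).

μ₀ = 532.9

With known observation variance, the Normal–Normal posterior has precision τ_n = τ₀ + n/σ² and mean μ_n = (τ₀μ₀ + (n/σ²)x̄)/τ_n.
Here τ₀ = 1/203.7 = 0.004909 and τ_data = 30/393.4 = 0.076258, so τ_n = 0.081167.
Rearranging for μ₀: μ₀ = (μ_n·τ_n − τ_data·x̄)/τ₀ = (559.5823·0.081167 − 0.076258·561.3) / 0.004909 = 2.616001/0.004909 ≈ 532.9.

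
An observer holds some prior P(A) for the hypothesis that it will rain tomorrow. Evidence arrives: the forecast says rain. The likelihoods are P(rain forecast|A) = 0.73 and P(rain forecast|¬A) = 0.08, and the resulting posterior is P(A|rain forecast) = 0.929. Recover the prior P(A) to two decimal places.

P(A) = 0.59

In odds form, posterior odds = prior odds × likelihood ratio, so prior odds = posterior odds ÷ LR.
Posterior odds = 0.929/(1−0.929) = 13.0845. LR = 0.73/0.08 = 9.1250.
Prior odds = 13.0845/9.1250 = 1.4339, so P(A) = 1.4339/(1+1.4339) ≈ 0.59.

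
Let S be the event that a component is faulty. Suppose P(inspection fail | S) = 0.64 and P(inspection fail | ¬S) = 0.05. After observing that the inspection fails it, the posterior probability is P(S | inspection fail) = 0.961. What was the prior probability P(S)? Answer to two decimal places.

P(S) = 0.66

Bayes' rule in odds form gives O(S|E) = O(S)·[P(E|S)/P(E|¬S)], hence O(S) = O(S|E)/LR.
Posterior odds = 0.961/(1−0.961) = 24.6410. LR = 0.64/0.05 = 12.8000.
Prior odds = 24.6410/12.8000 = 1.9251, so P(S) = 1.9251/(1+1.9251) ≈ 0.66.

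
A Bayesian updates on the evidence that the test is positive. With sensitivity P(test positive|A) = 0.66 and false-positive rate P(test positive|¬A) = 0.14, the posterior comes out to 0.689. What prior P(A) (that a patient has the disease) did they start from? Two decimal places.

P(A) = 0.32

Bayes' rule in odds form gives O(A|E) = O(A)·[P(E|A)/P(E|¬A)], hence O(A) = O(A|E)/LR.
Posterior odds = 0.689/(1−0.689) = 2.2154. LR = 0.66/0.14 = 4.7143.
Prior odds = 2.2154/4.7143 = 0.4699, so P(A) = 0.4699/(1+0.4699) ≈ 0.32.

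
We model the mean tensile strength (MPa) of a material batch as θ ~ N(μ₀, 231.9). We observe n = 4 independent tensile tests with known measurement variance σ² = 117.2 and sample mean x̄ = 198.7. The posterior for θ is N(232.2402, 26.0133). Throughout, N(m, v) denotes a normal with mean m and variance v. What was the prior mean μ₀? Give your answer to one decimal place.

μ₀ = 497.7

With known observation variance, the Normal–Normal posterior has precision τ_n = τ₀ + n/σ² and mean μ_n = (τ₀μ₀ + (n/σ²)x̄)/τ_n.
Here τ₀ = 1/231.9 = 0.004312 and τ_data = 4/117.2 = 0.034130, so τ_n = 0.038442.
Rearranging for μ₀: μ₀ = (μ_n·τ_n − τ_data·x̄)/τ₀ = (232.2402·0.038442 − 0.034130·198.7) / 0.004312 = 2.146147/0.004312 ≈ 497.7.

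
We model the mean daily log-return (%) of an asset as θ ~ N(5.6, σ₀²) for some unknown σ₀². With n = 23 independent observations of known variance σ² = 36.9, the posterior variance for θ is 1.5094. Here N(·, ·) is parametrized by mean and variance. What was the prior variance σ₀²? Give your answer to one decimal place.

σ₀² = 25.5

Posterior precision equals prior precision plus data precision: 1/σ_n² = 1/σ₀² + n/σ².
So 1/σ₀² = 1/1.5094 − 23/36.9 = 0.662515 − 0.623306 = 0.039209.
Hence σ₀² = 1/0.039209 ≈ 25.5.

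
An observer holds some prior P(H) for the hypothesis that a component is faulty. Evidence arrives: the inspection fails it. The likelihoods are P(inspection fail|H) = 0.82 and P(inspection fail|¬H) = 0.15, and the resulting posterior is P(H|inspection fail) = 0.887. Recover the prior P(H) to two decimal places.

P(H) = 0.59

Bayes' rule in odds form gives O(H|E) = O(H)·[P(E|H)/P(E|¬H)], hence O(H) = O(H|E)/LR.
Posterior odds = 0.887/(1−0.887) = 7.8496. LR = 0.82/0.15 = 5.4667.
Prior odds = 7.8496/5.4667 = 1.4359, so P(H) = 1.4359/(1+1.4359) ≈ 0.59.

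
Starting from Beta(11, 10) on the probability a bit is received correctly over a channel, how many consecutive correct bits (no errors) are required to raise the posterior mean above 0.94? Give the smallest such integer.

After k correct bits and 0 errors the posterior is Beta(11+k, 10), with mean (11+k)/(11+10+k).
Set (11+k)/(21+k) > 0.94 and solve: k > (0.94·21 − 11)/(1 − 0.94) = 145.667.
The smallest integer exceeding 145.667 is 146.

k = 146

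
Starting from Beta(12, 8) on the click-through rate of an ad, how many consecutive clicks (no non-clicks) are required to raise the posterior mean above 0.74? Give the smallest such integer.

After k clicks and 0 non-clicks the posterior is Beta(12+k, 8), with mean (12+k)/(12+8+k).
Set (12+k)/(20+k) > 0.74 and solve: k > (0.74·20 − 12)/(1 − 0.74) = 10.769.
The smallest integer exceeding 10.769 is 11, and checking k=11: (23)/(31) = 0.7419 > 0.74.

k = 11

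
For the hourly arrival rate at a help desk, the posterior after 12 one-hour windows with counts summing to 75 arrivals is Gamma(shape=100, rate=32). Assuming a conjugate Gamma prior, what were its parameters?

Gamma(shape=25, rate=20)

Gamma–Poisson conjugacy: posterior shape = α + Σxᵢ, posterior rate = β + n.
So α = 100 − 75 = 25 and β = 32 − 12 = 20.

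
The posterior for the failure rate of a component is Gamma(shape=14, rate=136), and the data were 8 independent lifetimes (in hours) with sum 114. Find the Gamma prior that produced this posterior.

For an exponential likelihood with a Gamma(α, β) prior on the rate, n observations with total T give posterior Gamma(α+n, β+T).
So α = 14 − 8 = 6 and β = 136 − 114 = 22.

Gamma(shape=6, rate=22)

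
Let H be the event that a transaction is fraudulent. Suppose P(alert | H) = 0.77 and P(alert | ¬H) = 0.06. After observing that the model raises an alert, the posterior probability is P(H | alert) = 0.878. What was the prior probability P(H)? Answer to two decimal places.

P(H) = 0.36

Bayes' rule in odds form gives O(H|E) = O(H)·[P(E|H)/P(E|¬H)], hence O(H) = O(H|E)/LR.
Posterior odds = 0.878/(1−0.878) = 7.1967. LR = 0.77/0.06 = 12.8333.
Prior odds = 7.1967/12.8333 = 0.5608, so P(H) = 0.5608/(1+0.5608) ≈ 0.36.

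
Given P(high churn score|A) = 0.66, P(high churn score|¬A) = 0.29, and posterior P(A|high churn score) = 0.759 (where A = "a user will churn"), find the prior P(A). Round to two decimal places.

P(A) = 0.58

Bayes' rule in odds form gives O(A|E) = O(A)·[P(E|A)/P(E|¬A)], hence O(A) = O(A|E)/LR.
Posterior odds = 0.759/(1−0.759) = 3.1494. LR = 0.66/0.29 = 2.2759.
Prior odds = 3.1494/2.2759 = 1.3838, so P(A) = 1.3838/(1+1.3838) ≈ 0.58.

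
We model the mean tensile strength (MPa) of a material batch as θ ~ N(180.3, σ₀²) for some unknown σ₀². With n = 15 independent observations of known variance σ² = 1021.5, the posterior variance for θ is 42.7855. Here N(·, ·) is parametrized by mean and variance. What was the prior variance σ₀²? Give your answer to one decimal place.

σ₀² = 115.1

Posterior precision equals prior precision plus data precision: 1/σ_n² = 1/σ₀² + n/σ².
So 1/σ₀² = 1/42.7855 − 15/1021.5 = 0.023372 − 0.014684 = 0.008688.
Hence σ₀² = 1/0.008688 ≈ 115.1.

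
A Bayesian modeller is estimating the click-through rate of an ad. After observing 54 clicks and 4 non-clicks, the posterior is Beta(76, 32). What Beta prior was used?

Beta is conjugate to the binomial likelihood: posterior = Beta(α+s, β+f).
Subtract the data counts: 76−54=22, 32−4=28.

Beta(22, 28)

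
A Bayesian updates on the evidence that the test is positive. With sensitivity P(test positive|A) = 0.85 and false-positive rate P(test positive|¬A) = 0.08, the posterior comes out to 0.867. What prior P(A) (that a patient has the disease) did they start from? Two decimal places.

Bayes' rule in odds form gives O(A|E) = O(A)·[P(E|A)/P(E|¬A)], hence O(A) = O(A|E)/LR.
Posterior odds = 0.867/(1−0.867) = 6.5188. LR = 0.85/0.08 = 10.6250.
Prior odds = 6.5188/10.6250 = 0.6135, so P(A) = 0.6135/(1+0.6135) ≈ 0.38.

P(A) = 0.38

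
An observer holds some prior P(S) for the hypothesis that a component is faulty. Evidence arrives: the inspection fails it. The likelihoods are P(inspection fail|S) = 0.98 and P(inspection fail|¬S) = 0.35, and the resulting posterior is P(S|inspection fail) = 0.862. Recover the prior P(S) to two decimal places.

Bayes' rule in odds form gives O(S|E) = O(S)·[P(E|S)/P(E|¬S)], hence O(S) = O(S|E)/LR.
Posterior odds = 0.862/(1−0.862) = 6.2464. LR = 0.98/0.35 = 2.8000.
Prior odds = 6.2464/2.8000 = 2.2309, so P(S) = 2.2309/(1+2.2309) ≈ 0.69.

P(S) = 0.69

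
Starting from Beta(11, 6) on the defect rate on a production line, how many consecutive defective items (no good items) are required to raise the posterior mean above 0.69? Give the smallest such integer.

k = 3

After k defective items and 0 good items the posterior is Beta(11+k, 6), with mean (11+k)/(11+6+k).
Set (11+k)/(17+k) > 0.69 and solve: k > (0.69·17 − 11)/(1 − 0.69) = 2.355.
The smallest integer exceeding 2.355 is 3, and checking k=3: (14)/(20) = 0.7000 > 0.69.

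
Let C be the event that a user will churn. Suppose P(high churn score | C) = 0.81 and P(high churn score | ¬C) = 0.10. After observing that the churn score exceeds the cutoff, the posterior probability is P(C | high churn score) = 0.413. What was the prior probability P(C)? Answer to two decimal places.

P(C) = 0.08

Bayes' rule in odds form gives O(C|E) = O(C)·[P(E|C)/P(E|¬C)], hence O(C) = O(C|E)/LR.
Posterior odds = 0.413/(1−0.413) = 0.7036. LR = 0.81/0.10 = 8.1000.
Prior odds = 0.7036/8.1000 = 0.0869, so P(C) = 0.0869/(1+0.0869) ≈ 0.08.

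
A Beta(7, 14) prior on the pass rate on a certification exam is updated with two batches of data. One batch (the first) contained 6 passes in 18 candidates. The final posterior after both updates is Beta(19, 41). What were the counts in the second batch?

6 passes and 15 failures

Because Beta–binomial updating is additive in the counts, the combined data contributed (α_post−α_prior, β_post−β_prior) successes and failures.
Total across both batches: 19−7=12 passes, 41−14=27 failures.
Subtract the first batch: 12−6=6 passes and 27−12=15 failures.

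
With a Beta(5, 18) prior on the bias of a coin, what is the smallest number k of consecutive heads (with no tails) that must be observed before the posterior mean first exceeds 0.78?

After k heads and 0 tails the posterior is Beta(5+k, 18), with mean (5+k)/(5+18+k).
Set (5+k)/(23+k) > 0.78 and solve: k > (0.78·23 − 5)/(1 − 0.78) = 58.818.
The smallest integer exceeding 58.818 is 59, and checking k=59: (64)/(82) = 0.7805 > 0.78.

k = 59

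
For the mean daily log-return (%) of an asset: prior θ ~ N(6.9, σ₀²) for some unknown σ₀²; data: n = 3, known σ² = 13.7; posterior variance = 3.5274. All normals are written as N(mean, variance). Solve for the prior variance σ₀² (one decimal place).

σ₀² = 15.5

Posterior precision equals prior precision plus data precision: 1/σ_n² = 1/σ₀² + n/σ².
So 1/σ₀² = 1/3.5274 − 3/13.7 = 0.283495 − 0.218978 = 0.064517.
Hence σ₀² = 1/0.064517 ≈ 15.5.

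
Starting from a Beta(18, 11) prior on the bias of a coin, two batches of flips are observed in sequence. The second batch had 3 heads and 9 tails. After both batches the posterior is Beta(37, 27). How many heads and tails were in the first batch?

Sequential conjugate updates are equivalent to a single update on the pooled data, so total successes = posterior α − prior α and total failures = posterior β − prior β.
Total across both batches: 37−18=19 heads, 27−11=16 tails.
Subtract the second batch: 19−3=16 heads and 16−9=7 tails.

16 heads and 7 tails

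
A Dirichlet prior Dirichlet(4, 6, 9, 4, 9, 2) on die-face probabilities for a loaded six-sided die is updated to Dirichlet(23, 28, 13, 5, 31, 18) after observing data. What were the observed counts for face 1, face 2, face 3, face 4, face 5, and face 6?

counts (19, 22, 4, 1, 22, 16)

For a Dirichlet(α) prior with multinomial counts c, the posterior is Dirichlet(α + c) componentwise.
Counts are posterior − prior componentwise: 23−4=19, 28−6=22, 13−9=4, 5−4=1, 31−9=22, 18−2=16.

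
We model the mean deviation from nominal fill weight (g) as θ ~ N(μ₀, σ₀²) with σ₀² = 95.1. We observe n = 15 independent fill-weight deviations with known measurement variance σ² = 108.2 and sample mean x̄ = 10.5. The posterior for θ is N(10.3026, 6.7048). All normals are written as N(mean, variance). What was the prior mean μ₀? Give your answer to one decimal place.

The posterior mean is a precision-weighted average: μ_n = (τ₀μ₀ + τ_data·x̄)/(τ₀+τ_data), with τ₀=1/σ₀² and τ_data=n/σ².
Here τ₀ = 1/95.1 = 0.010515 and τ_data = 15/108.2 = 0.138632, so τ_n = 0.149147.
Rearranging for μ₀: μ₀ = (μ_n·τ_n − τ_data·x̄)/τ₀ = (10.3026·0.149147 − 0.138632·10.5) / 0.010515 = 0.080966/0.010515 ≈ 7.7.

μ₀ = 7.7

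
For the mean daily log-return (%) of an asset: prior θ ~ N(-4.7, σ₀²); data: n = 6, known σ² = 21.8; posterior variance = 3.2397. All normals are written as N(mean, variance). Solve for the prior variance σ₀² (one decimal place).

σ₀² = 29.9

Posterior precision equals prior precision plus data precision: 1/σ_n² = 1/σ₀² + n/σ².
So 1/σ₀² = 1/3.2397 − 6/21.8 = 0.308671 − 0.275229 = 0.033442.
Hence σ₀² = 1/0.033442 ≈ 29.9.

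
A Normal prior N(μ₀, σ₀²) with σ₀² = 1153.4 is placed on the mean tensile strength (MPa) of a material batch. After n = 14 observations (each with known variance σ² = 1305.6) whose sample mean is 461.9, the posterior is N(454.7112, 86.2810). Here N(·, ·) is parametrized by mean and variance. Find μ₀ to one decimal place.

μ₀ = 365.8

With known observation variance, the Normal–Normal posterior has precision τ_n = τ₀ + n/σ² and mean μ_n = (τ₀μ₀ + (n/σ²)x̄)/τ_n.
Here τ₀ = 1/1153.4 = 0.000867 and τ_data = 14/1305.6 = 0.010723, so τ_n = 0.011590.
Rearranging for μ₀: μ₀ = (μ_n·τ_n − τ_data·x̄)/τ₀ = (454.7112·0.011590 − 0.010723·461.9) / 0.000867 = 0.317149/0.000867 ≈ 365.8.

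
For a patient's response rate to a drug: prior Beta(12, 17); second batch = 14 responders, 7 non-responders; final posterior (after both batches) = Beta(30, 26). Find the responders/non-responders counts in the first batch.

4 responders and 2 non-responders

Sequential conjugate updates are equivalent to a single update on the pooled data, so total successes = posterior α − prior α and total failures = posterior β − prior β.
Total across both batches: 30−12=18 responders, 26−17=9 non-responders.
Subtract the second batch: 18−14=4 responders and 9−7=2 non-responders.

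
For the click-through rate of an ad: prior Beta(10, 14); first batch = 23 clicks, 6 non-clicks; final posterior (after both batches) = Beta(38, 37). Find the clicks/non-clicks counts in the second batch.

Because Beta–binomial updating is additive in the counts, the combined data contributed (α_post−α_prior, β_post−β_prior) successes and failures.
Total across both batches: 38−10=28 clicks, 37−14=23 non-clicks.
Subtract the first batch: 28−23=5 clicks and 23−6=17 non-clicks.

5 clicks and 17 non-clicks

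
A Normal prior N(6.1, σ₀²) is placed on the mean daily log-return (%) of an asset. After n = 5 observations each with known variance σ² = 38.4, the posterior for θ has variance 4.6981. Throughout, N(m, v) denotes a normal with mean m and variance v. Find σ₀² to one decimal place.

Posterior precision equals prior precision plus data precision: 1/σ_n² = 1/σ₀² + n/σ².
So 1/σ₀² = 1/4.6981 − 5/38.4 = 0.212852 − 0.130208 = 0.082644.
Hence σ₀² = 1/0.082644 ≈ 12.1.

σ₀² = 12.1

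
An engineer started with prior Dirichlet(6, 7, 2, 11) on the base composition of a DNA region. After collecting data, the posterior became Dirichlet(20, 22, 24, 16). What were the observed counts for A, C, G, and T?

counts (14, 15, 22, 5)

For a Dirichlet(α) prior with multinomial counts c, the posterior is Dirichlet(α + c) componentwise.
Counts are posterior − prior componentwise: 20−6=14, 22−7=15, 24−2=22, 16−11=5.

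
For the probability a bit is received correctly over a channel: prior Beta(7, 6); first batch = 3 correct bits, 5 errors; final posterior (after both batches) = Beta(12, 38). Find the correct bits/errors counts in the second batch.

2 correct bits and 27 errors

Because Beta–binomial updating is additive in the counts, the combined data contributed (α_post−α_prior, β_post−β_prior) successes and failures.
Total across both batches: 12−7=5 correct bits, 38−6=32 errors.
Subtract the first batch: 5−3=2 correct bits and 32−5=27 errors.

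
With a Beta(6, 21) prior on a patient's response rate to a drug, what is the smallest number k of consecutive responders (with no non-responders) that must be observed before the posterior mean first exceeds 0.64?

After k responders and 0 non-responders the posterior is Beta(6+k, 21), with mean (6+k)/(6+21+k).
Set (6+k)/(27+k) > 0.64 and solve: k > (0.64·27 − 6)/(1 − 0.64) = 31.333.
The smallest integer exceeding 31.333 is 32, and checking k=32: (38)/(59) = 0.6441 > 0.64.

k = 32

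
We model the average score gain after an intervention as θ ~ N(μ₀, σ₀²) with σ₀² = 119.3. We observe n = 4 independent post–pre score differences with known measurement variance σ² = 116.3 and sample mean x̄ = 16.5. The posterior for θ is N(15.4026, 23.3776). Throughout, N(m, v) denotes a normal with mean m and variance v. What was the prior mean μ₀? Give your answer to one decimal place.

With known observation variance, the Normal–Normal posterior has precision τ_n = τ₀ + n/σ² and mean μ_n = (τ₀μ₀ + (n/σ²)x̄)/τ_n.
Here τ₀ = 1/119.3 = 0.008382 and τ_data = 4/116.3 = 0.034394, so τ_n = 0.042776.
Rearranging for μ₀: μ₀ = (μ_n·τ_n − τ_data·x̄)/τ₀ = (15.4026·0.042776 − 0.034394·16.5) / 0.008382 = 0.091361/0.008382 ≈ 10.9.

μ₀ = 10.9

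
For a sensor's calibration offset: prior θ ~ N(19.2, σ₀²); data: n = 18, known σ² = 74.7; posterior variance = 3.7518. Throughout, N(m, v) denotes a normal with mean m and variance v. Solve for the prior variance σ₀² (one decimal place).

σ₀² = 39.1

For the Normal–Normal model with known σ², precisions add: τ_n = τ₀ + n/σ².
So 1/σ₀² = 1/3.7518 − 18/74.7 = 0.266539 − 0.240964 = 0.025575.
Hence σ₀² = 1/0.025575 ≈ 39.1.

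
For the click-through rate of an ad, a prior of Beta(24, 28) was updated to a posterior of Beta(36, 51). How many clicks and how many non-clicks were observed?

Beta is conjugate to the binomial likelihood: posterior = Beta(α+s, β+f).
So s = 36 − 24 = 12 and f = 51 − 28 = 23.

12 clicks and 23 non-clicks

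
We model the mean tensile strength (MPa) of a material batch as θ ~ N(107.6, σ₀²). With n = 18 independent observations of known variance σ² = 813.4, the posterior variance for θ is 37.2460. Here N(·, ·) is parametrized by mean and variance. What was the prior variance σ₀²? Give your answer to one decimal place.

For the Normal–Normal model with known σ², precisions add: τ_n = τ₀ + n/σ².
So 1/σ₀² = 1/37.2460 − 18/813.4 = 0.026849 − 0.022129 = 0.004720.
Hence σ₀² = 1/0.004720 ≈ 211.9.

σ₀² = 211.9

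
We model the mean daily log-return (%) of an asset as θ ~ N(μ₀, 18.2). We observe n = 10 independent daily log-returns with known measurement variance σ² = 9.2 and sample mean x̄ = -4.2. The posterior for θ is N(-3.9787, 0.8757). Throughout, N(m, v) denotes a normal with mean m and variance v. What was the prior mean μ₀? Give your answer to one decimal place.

μ₀ = 0.4

The posterior mean is a precision-weighted average: μ_n = (τ₀μ₀ + τ_data·x̄)/(τ₀+τ_data), with τ₀=1/σ₀² and τ_data=n/σ².
Here τ₀ = 1/18.2 = 0.054945 and τ_data = 10/9.2 = 1.086957, so τ_n = 1.141902.
Rearranging for μ₀: μ₀ = (μ_n·τ_n − τ_data·x̄)/τ₀ = (-3.9787·1.141902 − 1.086957·-4.2) / 0.054945 = 0.021934/0.054945 ≈ 0.4.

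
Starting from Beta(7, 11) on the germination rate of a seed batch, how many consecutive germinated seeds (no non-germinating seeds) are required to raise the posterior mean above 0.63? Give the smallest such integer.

After k germinated seeds and 0 non-germinating seeds the posterior is Beta(7+k, 11), with mean (7+k)/(7+11+k).
Set (7+k)/(18+k) > 0.63 and solve: k > (0.63·18 − 7)/(1 − 0.63) = 11.730.
The smallest integer exceeding 11.730 is 12, and checking k=12: (19)/(30) = 0.6333 > 0.63.

k = 12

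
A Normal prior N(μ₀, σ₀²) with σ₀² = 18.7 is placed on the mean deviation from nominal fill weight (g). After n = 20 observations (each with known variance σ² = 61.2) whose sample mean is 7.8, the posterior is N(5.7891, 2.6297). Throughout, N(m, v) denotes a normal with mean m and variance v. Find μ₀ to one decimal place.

μ₀ = -6.5

The posterior mean is a precision-weighted average: μ_n = (τ₀μ₀ + τ_data·x̄)/(τ₀+τ_data), with τ₀=1/σ₀² and τ_data=n/σ².
Here τ₀ = 1/18.7 = 0.053476 and τ_data = 20/61.2 = 0.326797, so τ_n = 0.380273.
Rearranging for μ₀: μ₀ = (μ_n·τ_n − τ_data·x̄)/τ₀ = (5.7891·0.380273 − 0.326797·7.8) / 0.053476 = -0.347578/0.053476 ≈ -6.5.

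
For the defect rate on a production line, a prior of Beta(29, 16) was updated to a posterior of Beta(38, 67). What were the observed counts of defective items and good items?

9 defective items and 51 good items

Under Beta–binomial conjugacy the posterior parameters are (a+s, b+f).
Match parameters: s=38−29=9, f=67−16=51.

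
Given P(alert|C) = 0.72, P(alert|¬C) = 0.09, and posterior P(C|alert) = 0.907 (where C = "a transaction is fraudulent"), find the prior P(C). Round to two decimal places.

In odds form, posterior odds = prior odds × likelihood ratio, so prior odds = posterior odds ÷ LR.
Posterior odds = 0.907/(1−0.907) = 9.7527. LR = 0.72/0.09 = 8.0000.
Prior odds = 9.7527/8.0000 = 1.2191, so P(C) = 1.2191/(1+1.2191) ≈ 0.55.

P(C) = 0.55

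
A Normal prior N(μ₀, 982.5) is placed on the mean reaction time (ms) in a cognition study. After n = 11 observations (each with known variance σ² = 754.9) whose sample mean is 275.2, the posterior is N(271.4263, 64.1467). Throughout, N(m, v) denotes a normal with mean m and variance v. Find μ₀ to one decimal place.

μ₀ = 217.4

With known observation variance, the Normal–Normal posterior has precision τ_n = τ₀ + n/σ² and mean μ_n = (τ₀μ₀ + (n/σ²)x̄)/τ_n.
Here τ₀ = 1/982.5 = 0.001018 and τ_data = 11/754.9 = 0.014571, so τ_n = 0.015589.
Rearranging for μ₀: μ₀ = (μ_n·τ_n − τ_data·x̄)/τ₀ = (271.4263·0.015589 − 0.014571·275.2) / 0.001018 = 0.221325/0.001018 ≈ 217.4.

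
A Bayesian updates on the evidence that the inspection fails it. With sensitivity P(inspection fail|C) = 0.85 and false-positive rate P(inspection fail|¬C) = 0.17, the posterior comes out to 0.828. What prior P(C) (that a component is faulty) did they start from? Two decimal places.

P(C) = 0.49

In odds form, posterior odds = prior odds × likelihood ratio, so prior odds = posterior odds ÷ LR.
Posterior odds = 0.828/(1−0.828) = 4.8140. LR = 0.85/0.17 = 5.0000.
Prior odds = 4.8140/5.0000 = 0.9628, so P(C) = 0.9628/(1+0.9628) ≈ 0.49.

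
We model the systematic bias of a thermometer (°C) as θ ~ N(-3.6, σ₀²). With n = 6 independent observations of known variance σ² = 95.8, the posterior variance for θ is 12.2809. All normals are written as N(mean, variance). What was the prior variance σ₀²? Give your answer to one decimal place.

σ₀² = 53.2

For the Normal–Normal model with known σ², precisions add: τ_n = τ₀ + n/σ².
So 1/σ₀² = 1/12.2809 − 6/95.8 = 0.081427 − 0.062630 = 0.018797.
Hence σ₀² = 1/0.018797 ≈ 53.2.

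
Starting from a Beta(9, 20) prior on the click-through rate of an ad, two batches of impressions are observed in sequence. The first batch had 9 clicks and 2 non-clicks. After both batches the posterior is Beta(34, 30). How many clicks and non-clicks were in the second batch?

16 clicks and 8 non-clicks

Sequential conjugate updates are equivalent to a single update on the pooled data, so total successes = posterior α − prior α and total failures = posterior β − prior β.
Total across both batches: 34−9=25 clicks, 30−20=10 non-clicks.
Subtract the first batch: 25−9=16 clicks and 10−2=8 non-clicks.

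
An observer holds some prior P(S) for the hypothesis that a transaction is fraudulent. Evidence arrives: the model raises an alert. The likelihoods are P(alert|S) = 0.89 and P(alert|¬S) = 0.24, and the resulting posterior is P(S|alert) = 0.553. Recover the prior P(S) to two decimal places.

In odds form, posterior odds = prior odds × likelihood ratio, so prior odds = posterior odds ÷ LR.
Posterior odds = 0.553/(1−0.553) = 1.2371. LR = 0.89/0.24 = 3.7083.
Prior odds = 1.2371/3.7083 = 0.3336, so P(S) = 0.3336/(1+0.3336) ≈ 0.25.

P(S) = 0.25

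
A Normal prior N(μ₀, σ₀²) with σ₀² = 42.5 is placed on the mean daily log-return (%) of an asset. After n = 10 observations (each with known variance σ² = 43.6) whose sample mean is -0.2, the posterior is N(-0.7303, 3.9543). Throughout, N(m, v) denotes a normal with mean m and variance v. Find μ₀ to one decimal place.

μ₀ = -5.9

With known observation variance, the Normal–Normal posterior has precision τ_n = τ₀ + n/σ² and mean μ_n = (τ₀μ₀ + (n/σ²)x̄)/τ_n.
Here τ₀ = 1/42.5 = 0.023529 and τ_data = 10/43.6 = 0.229358, so τ_n = 0.252887.
Rearranging for μ₀: μ₀ = (μ_n·τ_n − τ_data·x̄)/τ₀ = (-0.7303·0.252887 − 0.229358·-0.2) / 0.023529 = -0.138812/0.023529 ≈ -5.9.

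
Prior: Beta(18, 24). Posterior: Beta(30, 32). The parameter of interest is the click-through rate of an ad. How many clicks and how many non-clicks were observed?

12 clicks and 8 non-clicks

Under Beta–binomial conjugacy the posterior parameters are (a+s, b+f).
Match parameters: s=30−18=12, f=32−24=8.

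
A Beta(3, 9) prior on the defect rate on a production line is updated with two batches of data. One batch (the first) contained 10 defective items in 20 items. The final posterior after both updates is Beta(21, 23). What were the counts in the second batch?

Because Beta–binomial updating is additive in the counts, the combined data contributed (α_post−α_prior, β_post−β_prior) successes and failures.
Total across both batches: 21−3=18 defective items, 23−9=14 good items.
Subtract the first batch: 18−10=8 defective items and 14−10=4 good items.

8 defective items and 4 good items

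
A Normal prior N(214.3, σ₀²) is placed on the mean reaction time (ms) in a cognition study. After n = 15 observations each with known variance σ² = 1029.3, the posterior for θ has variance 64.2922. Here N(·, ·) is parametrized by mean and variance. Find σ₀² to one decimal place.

σ₀² = 1019.4

Posterior precision equals prior precision plus data precision: 1/σ_n² = 1/σ₀² + n/σ².
So 1/σ₀² = 1/64.2922 − 15/1029.3 = 0.015554 − 0.014573 = 0.000981.
Hence σ₀² = 1/0.000981 ≈ 1019.4.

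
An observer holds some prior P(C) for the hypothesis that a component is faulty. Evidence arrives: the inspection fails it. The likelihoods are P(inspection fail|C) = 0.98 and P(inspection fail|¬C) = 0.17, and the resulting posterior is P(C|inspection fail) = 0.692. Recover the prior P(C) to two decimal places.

P(C) = 0.28

In odds form, posterior odds = prior odds × likelihood ratio, so prior odds = posterior odds ÷ LR.
Posterior odds = 0.692/(1−0.692) = 2.2468. LR = 0.98/0.17 = 5.7647.
Prior odds = 2.2468/5.7647 = 0.3898, so P(C) = 0.3898/(1+0.3898) ≈ 0.28.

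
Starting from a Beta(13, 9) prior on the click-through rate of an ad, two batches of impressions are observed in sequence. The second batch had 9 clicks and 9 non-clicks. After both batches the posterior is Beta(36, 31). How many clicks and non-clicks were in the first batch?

14 clicks and 13 non-clicks

Because Beta–binomial updating is additive in the counts, the combined data contributed (α_post−α_prior, β_post−β_prior) successes and failures.
Total across both batches: 36−13=23 clicks, 31−9=22 non-clicks.
Subtract the second batch: 23−9=14 clicks and 22−9=13 non-clicks.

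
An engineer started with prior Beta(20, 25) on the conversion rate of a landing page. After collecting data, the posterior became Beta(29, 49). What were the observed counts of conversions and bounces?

9 conversions and 24 bounces

A Beta(a, b) prior with s successes and f failures in binomial data gives a Beta(a+s, b+f) posterior.
So s = 29 − 20 = 9 and f = 49 − 25 = 24.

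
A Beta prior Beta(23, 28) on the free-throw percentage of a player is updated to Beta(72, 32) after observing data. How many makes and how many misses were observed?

Beta is conjugate to the binomial likelihood: posterior = Beta(a+s, b+f).
So s = 72 − 23 = 49 and f = 32 − 28 = 4.

49 makes and 4 misses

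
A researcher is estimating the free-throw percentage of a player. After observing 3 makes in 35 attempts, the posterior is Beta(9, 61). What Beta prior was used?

Beta(6, 29)

Under Beta–binomial conjugacy the posterior parameters are (α+s, β+f).
Subtract the data counts: 9−3=6, 61−32=29.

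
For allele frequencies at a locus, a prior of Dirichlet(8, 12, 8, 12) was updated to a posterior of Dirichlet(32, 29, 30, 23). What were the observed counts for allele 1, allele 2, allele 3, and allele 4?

counts (24, 17, 22, 11)

For a Dirichlet(α) prior with multinomial counts c, the posterior is Dirichlet(α + c) componentwise.
Counts are posterior − prior componentwise: 32−8=24, 29−12=17, 30−8=22, 23−12=11.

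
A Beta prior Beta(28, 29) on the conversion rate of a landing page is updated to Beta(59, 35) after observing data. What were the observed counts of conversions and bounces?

A Beta(α, β) prior with s successes and f failures in binomial data gives a Beta(α+s, β+f) posterior.
So s = 59 − 28 = 31 and f = 35 − 29 = 6.

31 conversions and 6 bounces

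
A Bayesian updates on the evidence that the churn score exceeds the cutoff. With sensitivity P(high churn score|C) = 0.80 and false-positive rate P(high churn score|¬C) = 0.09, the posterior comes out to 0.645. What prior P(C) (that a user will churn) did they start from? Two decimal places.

In odds form, posterior odds = prior odds × likelihood ratio, so prior odds = posterior odds ÷ LR.
Posterior odds = 0.645/(1−0.645) = 1.8169. LR = 0.80/0.09 = 8.8889.
Prior odds = 1.8169/8.8889 = 0.2044, so P(C) = 0.2044/(1+0.2044) ≈ 0.17.

P(C) = 0.17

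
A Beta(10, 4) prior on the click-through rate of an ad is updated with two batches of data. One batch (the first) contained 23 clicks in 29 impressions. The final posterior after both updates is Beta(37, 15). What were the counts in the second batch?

Sequential conjugate updates are equivalent to a single update on the pooled data, so total successes = posterior α − prior α and total failures = posterior β − prior β.
Total across both batches: 37−10=27 clicks, 15−4=11 non-clicks.
Subtract the first batch: 27−23=4 clicks and 11−6=5 non-clicks.

4 clicks and 5 non-clicks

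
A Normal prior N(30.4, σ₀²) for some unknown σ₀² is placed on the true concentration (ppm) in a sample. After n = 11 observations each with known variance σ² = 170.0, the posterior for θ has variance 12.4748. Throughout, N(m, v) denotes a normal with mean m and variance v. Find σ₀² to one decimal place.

σ₀² = 64.7

For the Normal–Normal model with known σ², precisions add: τ_n = τ₀ + n/σ².
So 1/σ₀² = 1/12.4748 − 11/170.0 = 0.080162 − 0.064706 = 0.015456.
Hence σ₀² = 1/0.015456 ≈ 64.7.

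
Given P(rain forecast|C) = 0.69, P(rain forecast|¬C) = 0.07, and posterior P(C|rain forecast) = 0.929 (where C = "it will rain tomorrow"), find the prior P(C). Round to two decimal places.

Bayes' rule in odds form gives O(C|E) = O(C)·[P(E|C)/P(E|¬C)], hence O(C) = O(C|E)/LR.
Posterior odds = 0.929/(1−0.929) = 13.0845. LR = 0.69/0.07 = 9.8571.
Prior odds = 13.0845/9.8571 = 1.3274, so P(C) = 1.3274/(1+1.3274) ≈ 0.57.

P(C) = 0.57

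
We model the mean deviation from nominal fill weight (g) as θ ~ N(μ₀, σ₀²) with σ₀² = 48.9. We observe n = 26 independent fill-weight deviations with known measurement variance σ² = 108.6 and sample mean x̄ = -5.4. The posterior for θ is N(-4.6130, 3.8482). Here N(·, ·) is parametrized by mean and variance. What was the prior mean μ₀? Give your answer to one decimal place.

With known observation variance, the Normal–Normal posterior has precision τ_n = τ₀ + n/σ² and mean μ_n = (τ₀μ₀ + (n/σ²)x̄)/τ_n.
Here τ₀ = 1/48.9 = 0.020450 and τ_data = 26/108.6 = 0.239411, so τ_n = 0.259861.
Rearranging for μ₀: μ₀ = (μ_n·τ_n − τ_data·x̄)/τ₀ = (-4.6130·0.259861 − 0.239411·-5.4) / 0.020450 = 0.094081/0.020450 ≈ 4.6.

μ₀ = 4.6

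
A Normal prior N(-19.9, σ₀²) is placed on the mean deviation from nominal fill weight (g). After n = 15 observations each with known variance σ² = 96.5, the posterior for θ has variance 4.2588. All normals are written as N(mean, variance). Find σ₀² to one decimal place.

σ₀² = 12.6

For the Normal–Normal model with known σ², precisions add: τ_n = τ₀ + n/σ².
So 1/σ₀² = 1/4.2588 − 15/96.5 = 0.234808 − 0.155440 = 0.079368.
Hence σ₀² = 1/0.079368 ≈ 12.6.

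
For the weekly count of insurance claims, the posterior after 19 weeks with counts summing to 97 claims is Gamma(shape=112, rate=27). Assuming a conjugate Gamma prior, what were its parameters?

A Gamma(α, β) prior (rate parametrization) on a Poisson rate with n observations summing to S gives posterior Gamma(α+S, β+n).
So α = 112 − 97 = 15 and β = 27 − 19 = 8.

Gamma(shape=15, rate=8)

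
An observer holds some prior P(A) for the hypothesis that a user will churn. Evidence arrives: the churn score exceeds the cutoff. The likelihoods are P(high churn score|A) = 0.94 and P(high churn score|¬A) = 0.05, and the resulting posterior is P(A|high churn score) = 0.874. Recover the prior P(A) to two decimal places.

In odds form, posterior odds = prior odds × likelihood ratio, so prior odds = posterior odds ÷ LR.
Posterior odds = 0.874/(1−0.874) = 6.9365. LR = 0.94/0.05 = 18.8000.
Prior odds = 6.9365/18.8000 = 0.3690, so P(A) = 0.3690/(1+0.3690) ≈ 0.27.

P(A) = 0.27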